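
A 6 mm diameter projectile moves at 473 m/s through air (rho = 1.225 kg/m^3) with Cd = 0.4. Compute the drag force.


A = pi*(d/2)^2 = pi*(6/2000)^2 = 2.82743e-05 m^2
Fd = 0.5*Cd*rho*A*v^2 = 0.5*0.4*1.225*2.82743e-05*473^2 = 1.55 N

1.55 N


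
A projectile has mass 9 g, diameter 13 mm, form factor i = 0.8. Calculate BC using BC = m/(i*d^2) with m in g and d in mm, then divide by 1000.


BC = m/(i*d^2*1000) = 9/(0.8 * 13^2 * 1000) = 6.657e-05

6.657e-05


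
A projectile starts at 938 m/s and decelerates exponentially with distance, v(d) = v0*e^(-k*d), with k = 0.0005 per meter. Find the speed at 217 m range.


v = v0*exp(-k*d) = 938*exp(-0.0005*217) = 841.6 m/s

841.6 m/s


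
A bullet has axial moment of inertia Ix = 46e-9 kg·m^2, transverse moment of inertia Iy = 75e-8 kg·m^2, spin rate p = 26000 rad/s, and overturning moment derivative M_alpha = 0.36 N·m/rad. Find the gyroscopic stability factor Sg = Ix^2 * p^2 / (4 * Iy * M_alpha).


Sg = Ix^2 * p^2 / (4 * Iy * M_alpha) = (46e-9)^2 * 26000^2 / (4 * 75e-8 * 0.36) = 1.324

1.324


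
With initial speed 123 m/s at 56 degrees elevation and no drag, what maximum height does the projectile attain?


H = (v0*sin(theta))^2 / (2g) = (123*sin(56°))^2 / (2*9.81) = 530 m

530 m


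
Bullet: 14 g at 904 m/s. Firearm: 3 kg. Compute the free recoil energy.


v_r = m_p*v_p/m_gun = 0.014*904/3 = 4.21867 m/s, E_r = 0.5*m_gun*v_r^2 = 0.5*3*4.21867^2 = 26.7 J

26.7 J


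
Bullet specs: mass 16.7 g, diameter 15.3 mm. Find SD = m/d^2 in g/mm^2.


SD = m/d^2 = 16.7/15.3^2 = 0.07134 g/mm^2

0.07134 g/mm^2


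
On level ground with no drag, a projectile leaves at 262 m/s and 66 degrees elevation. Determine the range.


R = v0^2 * sin(2*theta) / g = 262^2 * sin(2*66°) / 9.81 = 5200 m

5200 m


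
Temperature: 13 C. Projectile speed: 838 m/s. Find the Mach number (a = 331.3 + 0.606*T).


a = 331.3 + 0.606*(13) = 339.178 m/s
M = v/a = 838/339.178 = 2.471

2.471


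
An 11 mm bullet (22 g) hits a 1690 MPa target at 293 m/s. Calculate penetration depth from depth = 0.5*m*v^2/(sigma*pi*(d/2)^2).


A = pi*(d/2)^2 = pi*(11/2)^2 = 95.0332 mm^2
E = 0.5*m*v^2 = 0.5*0.022*293^2 = 944.339 J
depth = E/(sigma*A) = 944.339 J / (1690 MPa * 95.0332 mm^2) = 944.339/(1690 * 95.0332) m = 0.00587985 m ≈ 5.88 mm

5.88 mm


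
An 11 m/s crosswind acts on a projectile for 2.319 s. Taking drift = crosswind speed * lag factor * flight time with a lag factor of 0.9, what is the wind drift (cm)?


drift = v_wind * lag * t = 11 * 0.9 * 2.319 = 22.9581 m ≈ 2296 cm

2296 cm


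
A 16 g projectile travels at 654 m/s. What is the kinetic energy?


E = 0.5*m*v^2 = 0.5*0.016*654^2 = 3422 J

3422 J


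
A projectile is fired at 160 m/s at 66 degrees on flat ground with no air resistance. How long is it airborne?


T = 2*v0*sin(theta)/g = 2*160*sin(66°)/9.81 = 29.8 s

29.8 s


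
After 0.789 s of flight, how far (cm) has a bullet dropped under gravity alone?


drop = 0.5*g*t^2 = 0.5*9.81*0.789^2 = 3.05347 m ≈ 305.3 cm

305.3 cm


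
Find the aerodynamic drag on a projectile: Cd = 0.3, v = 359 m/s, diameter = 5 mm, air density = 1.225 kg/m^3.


A = pi*(d/2)^2 = pi*(5/2000)^2 = 1.96350e-05 m^2
Fd = 0.5*Cd*rho*A*v^2 = 0.5*0.3*1.225*1.96350e-05*359^2 = 0.465 N

0.465 N


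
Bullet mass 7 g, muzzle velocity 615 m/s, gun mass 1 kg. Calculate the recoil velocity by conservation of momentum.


v_recoil = m_p * v_p / m_gun = 0.007 * 615 / 1 = 4.305 m/s

4.305 m/s


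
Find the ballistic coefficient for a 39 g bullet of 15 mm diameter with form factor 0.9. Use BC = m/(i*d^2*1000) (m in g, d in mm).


BC = m/(i*d^2*1000) = 39/(0.9 * 15^2 * 1000) = 0.0001926

0.0001926


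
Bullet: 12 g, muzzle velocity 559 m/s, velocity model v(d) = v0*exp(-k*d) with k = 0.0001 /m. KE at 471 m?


v = v0*exp(-k*d) = 559*exp(-0.0001*471) = 533.282 m/s
E = 0.5*m*v^2 = 0.5*0.012*533.282^2 = 1706 J

1706 J


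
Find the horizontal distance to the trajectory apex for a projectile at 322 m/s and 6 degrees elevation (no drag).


R = v0^2*sin(2*theta)/g = 322^2*sin(2*6°)/9.81 = 2197.46 m
apex_dist = R/2 = 2197.46/2 = 1099 m

1099 m


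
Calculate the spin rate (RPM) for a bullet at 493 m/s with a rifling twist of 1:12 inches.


twist_m = 12*0.0254 = 0.3048 m
spin = v/twist = 493/0.3048 = 1617.454 rev/s
RPM = spin*60 = 1617.454*60 ≈ 97047 RPM

97047 RPM


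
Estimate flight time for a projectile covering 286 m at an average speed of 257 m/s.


t = d/v = 286/257 = 1.113 s

1.113 s


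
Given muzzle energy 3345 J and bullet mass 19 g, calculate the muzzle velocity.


v = sqrt(2*E/m) = sqrt(2*3345/0.019) = 593.4 m/s

593.4 m/s


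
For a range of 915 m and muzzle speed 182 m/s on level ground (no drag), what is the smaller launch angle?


sin(2*theta) = R*g/v0^2 = 915*9.81/182^2 = 0.270986, theta = arcsin(0.270986)/2 = 7.861°

7.861 degrees


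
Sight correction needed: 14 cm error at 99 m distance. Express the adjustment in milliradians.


1 mrad subtends 1 cm per 10 m of range, so adj = error_cm / (dist_m / 10) = 14 / (99/10) = 1.414 mrad

1.414 mrad


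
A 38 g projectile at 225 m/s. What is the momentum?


p = m*v = 0.038*225 = 8.55 kg·m/s

8.55 kg·m/s


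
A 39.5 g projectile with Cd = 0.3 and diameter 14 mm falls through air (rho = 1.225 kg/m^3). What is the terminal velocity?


A = pi*(d/2)^2 = pi*(14/2000)^2 = 1.53938e-04 m^2
vt = sqrt(2mg/(Cd*rho*A)) = sqrt(2*0.0395*9.81/(0.3 * 1.225 * 1.53938e-04)) = 117 m/s

117 m/s


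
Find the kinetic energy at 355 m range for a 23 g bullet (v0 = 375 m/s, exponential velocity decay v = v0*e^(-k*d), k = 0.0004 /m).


v = v0*exp(-k*d) = 375*exp(-0.0004*355) = 325.358 m/s
E = 0.5*m*v^2 = 0.5*0.023*325.358^2 = 1217 J

1217 J


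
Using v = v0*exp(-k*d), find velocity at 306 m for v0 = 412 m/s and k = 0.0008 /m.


v = v0*exp(-k*d) = 412*exp(-0.0008*306) = 322.5 m/s

322.5 m/s


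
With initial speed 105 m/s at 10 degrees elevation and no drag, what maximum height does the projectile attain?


H = (v0*sin(theta))^2 / (2g) = (105*sin(10°))^2 / (2*9.81) = 16.94 m

16.94 m


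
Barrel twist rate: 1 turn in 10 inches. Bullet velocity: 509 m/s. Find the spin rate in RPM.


twist_m = 10*0.0254 = 0.254 m
spin = v/twist = 509/0.254 = 2003.937 rev/s
RPM = spin*60 = 2003.937*60 ≈ 120236 RPM

120236 RPM


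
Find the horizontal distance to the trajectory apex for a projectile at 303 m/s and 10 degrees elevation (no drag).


R = v0^2*sin(2*theta)/g = 303^2*sin(2*10°)/9.81 = 3200.87 m
apex_dist = R/2 = 3200.87/2 = 1600 m

1600 m


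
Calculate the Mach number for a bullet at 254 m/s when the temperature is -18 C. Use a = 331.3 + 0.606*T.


a = 331.3 + 0.606*(-18) = 320.392 m/s
M = v/a = 254/320.392 = 0.7928

0.7928


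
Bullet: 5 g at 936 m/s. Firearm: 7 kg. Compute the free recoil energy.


v_r = m_p*v_p/m_gun = 0.005*936/7 = 0.668571 m/s, E_r = 0.5*m_gun*v_r^2 = 0.5*7*0.668571^2 = 1.564 J

1.564 J


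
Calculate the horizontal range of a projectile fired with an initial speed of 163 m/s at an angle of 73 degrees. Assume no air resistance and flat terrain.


R = v0^2 * sin(2*theta) / g = 163^2 * sin(2*73°) / 9.81 = 1514 m

1514 m


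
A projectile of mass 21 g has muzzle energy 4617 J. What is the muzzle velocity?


v = sqrt(2*E/m) = sqrt(2*4617/0.021) = 663.1 m/s

663.1 m/s


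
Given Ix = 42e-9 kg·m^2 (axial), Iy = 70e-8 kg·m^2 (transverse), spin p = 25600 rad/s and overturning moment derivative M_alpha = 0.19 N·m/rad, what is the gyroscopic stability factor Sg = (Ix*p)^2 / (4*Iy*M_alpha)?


Sg = Ix^2 * p^2 / (4 * Iy * M_alpha) = (42e-9)^2 * 25600^2 / (4 * 70e-8 * 0.19) = 2.173

2.173


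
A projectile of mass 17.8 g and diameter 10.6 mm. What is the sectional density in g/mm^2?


SD = m/d^2 = 17.8/10.6^2 = 0.1584 g/mm^2

0.1584 g/mm^2


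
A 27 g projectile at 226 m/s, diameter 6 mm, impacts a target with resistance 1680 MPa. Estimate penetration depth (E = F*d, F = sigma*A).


A = pi*(d/2)^2 = pi*(6/2)^2 = 28.2743 mm^2
E = 0.5*m*v^2 = 0.5*0.027*226^2 = 689.526 J
depth = E/(sigma*A) = 689.526 J / (1680 MPa * 28.2743 mm^2) = 689.526/(1680 * 28.2743) m = 0.0145161 m ≈ 14.52 mm

14.52 mm


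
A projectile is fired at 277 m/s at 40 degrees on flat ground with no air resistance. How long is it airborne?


T = 2*v0*sin(theta)/g = 2*277*sin(40°)/9.81 = 36.3 s

36.3 s


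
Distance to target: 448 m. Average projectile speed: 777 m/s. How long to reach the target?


t = d/v = 448/777 = 0.5766 s

0.5766 s


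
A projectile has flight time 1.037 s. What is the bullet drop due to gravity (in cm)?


drop = 0.5*g*t^2 = 0.5*9.81*1.037^2 = 5.27468 m ≈ 527.5 cm

527.5 cm


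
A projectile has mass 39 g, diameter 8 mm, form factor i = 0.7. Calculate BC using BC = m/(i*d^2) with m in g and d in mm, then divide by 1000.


BC = m/(i*d^2*1000) = 39/(0.7 * 8^2 * 1000) = 0.0008705

0.0008705


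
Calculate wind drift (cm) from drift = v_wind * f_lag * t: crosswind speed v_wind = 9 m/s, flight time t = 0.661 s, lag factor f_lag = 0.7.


drift = v_wind * lag * t = 9 * 0.7 * 0.661 = 4.1643 m ≈ 416.4 cm

416.4 cm


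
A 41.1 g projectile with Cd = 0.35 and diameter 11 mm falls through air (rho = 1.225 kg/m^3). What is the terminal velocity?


A = pi*(d/2)^2 = pi*(11/2000)^2 = 9.50332e-05 m^2
vt = sqrt(2mg/(Cd*rho*A)) = sqrt(2*0.0411*9.81/(0.35 * 1.225 * 9.50332e-05)) = 140.7 m/s

140.7 m/s


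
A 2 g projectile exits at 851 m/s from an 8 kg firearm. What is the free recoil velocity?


v_recoil = m_p * v_p / m_gun = 0.002 * 851 / 8 = 0.2127 m/s

0.2127 m/s


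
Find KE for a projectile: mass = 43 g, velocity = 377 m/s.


E = 0.5*m*v^2 = 0.5*0.043*377^2 = 3056 J

3056 J


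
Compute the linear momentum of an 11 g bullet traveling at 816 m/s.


p = m*v = 0.011*816 = 8.976 kg·m/s

8.976 kg·m/s


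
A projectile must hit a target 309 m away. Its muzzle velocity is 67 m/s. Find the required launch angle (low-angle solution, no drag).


sin(2*theta) = R*g/v0^2 = 309*9.81/67^2 = 0.675271, theta = arcsin(0.675271)/2 = 21.24°

21.24 degrees


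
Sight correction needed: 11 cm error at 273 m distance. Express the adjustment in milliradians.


1 mrad subtends 1 cm per 10 m of range, so adj = error_cm / (dist_m / 10) = 11 / (273/10) = 0.4029 mrad

0.4029 mrad


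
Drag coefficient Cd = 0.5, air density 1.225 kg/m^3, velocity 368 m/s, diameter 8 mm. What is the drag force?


A = pi*(d/2)^2 = pi*(8/2000)^2 = 5.02655e-05 m^2
Fd = 0.5*Cd*rho*A*v^2 = 0.5*0.5*1.225*5.02655e-05*368^2 = 2.085 N

2.085 N


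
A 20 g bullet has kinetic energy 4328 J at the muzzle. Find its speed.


v = sqrt(2*E/m) = sqrt(2*4328/0.02) = 657.9 m/s

657.9 m/s


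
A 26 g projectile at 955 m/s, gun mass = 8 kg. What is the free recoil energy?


v_r = m_p*v_p/m_gun = 0.026*955/8 = 3.10375 m/s, E_r = 0.5*m_gun*v_r^2 = 0.5*8*3.10375^2 = 38.53 J

38.53 J


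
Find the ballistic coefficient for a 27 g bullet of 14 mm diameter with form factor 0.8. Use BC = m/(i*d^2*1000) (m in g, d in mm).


BC = m/(i*d^2*1000) = 27/(0.8 * 14^2 * 1000) = 0.0001722

0.0001722


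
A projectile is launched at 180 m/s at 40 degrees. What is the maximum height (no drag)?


H = (v0*sin(theta))^2 / (2g) = (180*sin(40°))^2 / (2*9.81) = 682.3 m

682.3 m


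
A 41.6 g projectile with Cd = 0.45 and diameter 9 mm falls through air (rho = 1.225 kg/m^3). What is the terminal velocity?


A = pi*(d/2)^2 = pi*(9/2000)^2 = 6.36173e-05 m^2
vt = sqrt(2mg/(Cd*rho*A)) = sqrt(2*0.0416*9.81/(0.45 * 1.225 * 6.36173e-05)) = 152.6 m/s

152.6 m/s


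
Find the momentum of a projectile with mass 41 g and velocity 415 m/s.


p = m*v = 0.041*415 = 17.02 kg·m/s

17.02 kg·m/s


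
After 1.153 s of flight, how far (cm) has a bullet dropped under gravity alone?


drop = 0.5*g*t^2 = 0.5*9.81*1.153^2 = 6.52075 m ≈ 652.1 cm

652.1 cm


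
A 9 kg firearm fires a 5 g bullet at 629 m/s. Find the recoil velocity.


v_recoil = m_p * v_p / m_gun = 0.005 * 629 / 9 = 0.3494 m/s

0.3494 m/s


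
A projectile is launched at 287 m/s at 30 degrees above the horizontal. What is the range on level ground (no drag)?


R = v0^2 * sin(2*theta) / g = 287^2 * sin(2*30°) / 9.81 = 7272 m

7272 m


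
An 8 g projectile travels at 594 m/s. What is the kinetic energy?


E = 0.5*m*v^2 = 0.5*0.008*594^2 = 1411 J

1411 J


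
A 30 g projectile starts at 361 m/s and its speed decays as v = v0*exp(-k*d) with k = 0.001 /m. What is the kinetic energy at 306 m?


v = v0*exp(-k*d) = 361*exp(-0.001*306) = 265.836 m/s
E = 0.5*m*v^2 = 0.5*0.03*265.836^2 = 1060 J

1060 J


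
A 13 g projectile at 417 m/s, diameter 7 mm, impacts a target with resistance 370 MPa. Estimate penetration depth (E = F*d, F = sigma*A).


A = pi*(d/2)^2 = pi*(7/2)^2 = 38.4845 mm^2
E = 0.5*m*v^2 = 0.5*0.013*417^2 = 1130.28 J
depth = E/(sigma*A) = 1130.28 J / (370 MPa * 38.4845 mm^2) = 1130.28/(370 * 38.4845) m = 0.0793776 m ≈ 79.38 mm

79.38 mm


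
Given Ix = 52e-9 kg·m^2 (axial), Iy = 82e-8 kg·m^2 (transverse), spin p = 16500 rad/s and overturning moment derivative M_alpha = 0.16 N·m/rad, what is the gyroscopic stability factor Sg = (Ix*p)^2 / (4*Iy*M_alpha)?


Sg = Ix^2 * p^2 / (4 * Iy * M_alpha) = (52e-9)^2 * 16500^2 / (4 * 82e-8 * 0.16) = 1.403

1.403


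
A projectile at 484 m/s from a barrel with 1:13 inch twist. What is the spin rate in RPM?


twist_m = 13*0.0254 = 0.3302 m
spin = v/twist = 484/0.3302 = 1465.778 rev/s
RPM = spin*60 = 1465.778*60 ≈ 87947 RPM

87947 RPM


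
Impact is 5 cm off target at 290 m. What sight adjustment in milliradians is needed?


1 mrad subtends 1 cm per 10 m of range, so adj = error_cm / (dist_m / 10) = 5 / (290/10) = 0.1724 mrad

0.1724 mrad


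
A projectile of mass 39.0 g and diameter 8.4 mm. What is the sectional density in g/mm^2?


SD = m/d^2 = 39.0/8.4^2 = 0.5527 g/mm^2

0.5527 g/mm^2


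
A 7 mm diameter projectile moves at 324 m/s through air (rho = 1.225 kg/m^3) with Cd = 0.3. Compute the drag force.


A = pi*(d/2)^2 = pi*(7/2000)^2 = 3.84845e-05 m^2
Fd = 0.5*Cd*rho*A*v^2 = 0.5*0.3*1.225*3.84845e-05*324^2 = 0.7423 N

0.7423 N


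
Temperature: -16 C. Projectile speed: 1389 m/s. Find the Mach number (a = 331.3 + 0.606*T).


a = 331.3 + 0.606*(-16) = 321.604 m/s
M = v/a = 1389/321.604 = 4.319

4.319


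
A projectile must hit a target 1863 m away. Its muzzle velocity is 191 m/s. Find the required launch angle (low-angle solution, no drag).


sin(2*theta) = R*g/v0^2 = 1863*9.81/191^2 = 0.500974, theta = arcsin(0.500974)/2 = 15.03°

15.03 degrees


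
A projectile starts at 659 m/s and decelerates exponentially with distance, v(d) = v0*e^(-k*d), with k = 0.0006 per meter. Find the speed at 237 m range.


v = v0*exp(-k*d) = 659*exp(-0.0006*237) = 571.6 m/s

571.6 m/s


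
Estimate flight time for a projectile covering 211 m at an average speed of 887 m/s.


t = d/v = 211/887 = 0.2379 s

0.2379 s


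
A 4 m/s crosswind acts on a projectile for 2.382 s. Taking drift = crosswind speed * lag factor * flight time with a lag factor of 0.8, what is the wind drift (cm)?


drift = v_wind * lag * t = 4 * 0.8 * 2.382 = 7.6224 m ≈ 762.2 cm

762.2 cm


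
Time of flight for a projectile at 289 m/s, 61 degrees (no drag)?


T = 2*v0*sin(theta)/g = 2*289*sin(61°)/9.81 = 51.53 s

51.53 s


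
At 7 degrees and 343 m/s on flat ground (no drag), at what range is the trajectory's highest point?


R = v0^2*sin(2*theta)/g = 343^2*sin(2*7°)/9.81 = 2901.31 m
apex_dist = R/2 = 2901.31/2 = 1451 m

1451 m


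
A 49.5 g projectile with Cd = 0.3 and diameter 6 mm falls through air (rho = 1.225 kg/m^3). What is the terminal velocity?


A = pi*(d/2)^2 = pi*(6/2000)^2 = 2.82743e-05 m^2
vt = sqrt(2mg/(Cd*rho*A)) = sqrt(2*0.0495*9.81/(0.3 * 1.225 * 2.82743e-05)) = 305.7 m/s

305.7 m/s


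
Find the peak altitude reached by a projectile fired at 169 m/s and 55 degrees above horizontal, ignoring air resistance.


H = (v0*sin(theta))^2 / (2g) = (169*sin(55°))^2 / (2*9.81) = 976.8 m

976.8 m


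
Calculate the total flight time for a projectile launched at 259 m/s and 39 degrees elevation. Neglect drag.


T = 2*v0*sin(theta)/g = 2*259*sin(39°)/9.81 = 33.23 s

33.23 s


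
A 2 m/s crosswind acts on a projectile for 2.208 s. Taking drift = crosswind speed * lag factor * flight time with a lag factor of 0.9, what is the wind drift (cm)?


drift = v_wind * lag * t = 2 * 0.9 * 2.208 = 3.9744 m ≈ 397.4 cm

397.4 cm


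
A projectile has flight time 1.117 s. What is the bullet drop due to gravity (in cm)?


drop = 0.5*g*t^2 = 0.5*9.81*1.117^2 = 6.11991 m ≈ 612 cm

612 cm


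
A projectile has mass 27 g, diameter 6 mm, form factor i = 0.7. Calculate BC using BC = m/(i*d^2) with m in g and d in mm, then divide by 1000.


BC = m/(i*d^2*1000) = 27/(0.7 * 6^2 * 1000) = 0.001071

0.001071


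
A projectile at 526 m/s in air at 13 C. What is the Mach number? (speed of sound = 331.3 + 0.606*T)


a = 331.3 + 0.606*(13) = 339.178 m/s
M = v/a = 526/339.178 = 1.551

1.551


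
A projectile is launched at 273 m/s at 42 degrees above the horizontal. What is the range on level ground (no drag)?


R = v0^2 * sin(2*theta) / g = 273^2 * sin(2*42°) / 9.81 = 7556 m

7556 m


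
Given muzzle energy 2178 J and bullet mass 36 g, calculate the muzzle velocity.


v = sqrt(2*E/m) = sqrt(2*2178/0.036) = 347.9 m/s

347.9 m/s


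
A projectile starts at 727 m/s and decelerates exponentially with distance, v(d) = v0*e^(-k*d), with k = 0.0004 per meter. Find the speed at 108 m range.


v = v0*exp(-k*d) = 727*exp(-0.0004*108) = 696.3 m/s

696.3 m/s


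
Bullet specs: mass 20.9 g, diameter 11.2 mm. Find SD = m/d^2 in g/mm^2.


SD = m/d^2 = 20.9/11.2^2 = 0.1666 g/mm^2

0.1666 g/mm^2


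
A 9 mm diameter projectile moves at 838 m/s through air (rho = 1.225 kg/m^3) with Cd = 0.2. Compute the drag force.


A = pi*(d/2)^2 = pi*(9/2000)^2 = 6.36173e-05 m^2
Fd = 0.5*Cd*rho*A*v^2 = 0.5*0.2*1.225*6.36173e-05*838^2 = 5.473 N

5.473 N


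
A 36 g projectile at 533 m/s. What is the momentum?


p = m*v = 0.036*533 = 19.19 kg·m/s

19.19 kg·m/s


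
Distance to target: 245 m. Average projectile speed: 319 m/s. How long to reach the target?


t = d/v = 245/319 = 0.768 s

0.768 s


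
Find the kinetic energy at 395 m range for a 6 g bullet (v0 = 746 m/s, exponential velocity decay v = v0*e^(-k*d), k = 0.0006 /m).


v = v0*exp(-k*d) = 746*exp(-0.0006*395) = 588.588 m/s
E = 0.5*m*v^2 = 0.5*0.006*588.588^2 = 1039 J

1039 J


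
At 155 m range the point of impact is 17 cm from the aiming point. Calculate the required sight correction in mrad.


1 mrad subtends 1 cm per 10 m of range, so adj = error_cm / (dist_m / 10) = 17 / (155/10) = 1.097 mrad

1.097 mrad


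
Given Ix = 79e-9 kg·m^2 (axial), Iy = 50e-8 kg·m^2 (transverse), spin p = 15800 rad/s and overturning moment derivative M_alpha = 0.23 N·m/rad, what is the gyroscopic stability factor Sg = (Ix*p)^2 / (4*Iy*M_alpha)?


Sg = Ix^2 * p^2 / (4 * Iy * M_alpha) = (79e-9)^2 * 15800^2 / (4 * 50e-8 * 0.23) = 3.387

3.387


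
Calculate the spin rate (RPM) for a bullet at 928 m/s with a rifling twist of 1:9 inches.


twist_m = 9*0.0254 = 0.2286 m
spin = v/twist = 928/0.2286 = 4059.493 rev/s
RPM = spin*60 = 4059.493*60 ≈ 243570 RPM

243570 RPM


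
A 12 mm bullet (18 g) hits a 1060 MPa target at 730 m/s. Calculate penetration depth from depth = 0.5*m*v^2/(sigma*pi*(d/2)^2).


A = pi*(d/2)^2 = pi*(12/2)^2 = 113.097 mm^2
E = 0.5*m*v^2 = 0.5*0.018*730^2 = 4796.1 J
depth = E/(sigma*A) = 4796.1 J / (1060 MPa * 113.097 mm^2) = 4796.1/(1060 * 113.097) m = 0.0400064 m ≈ 40.01 mm

40.01 mm


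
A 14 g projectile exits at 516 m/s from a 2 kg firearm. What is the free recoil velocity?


v_recoil = m_p * v_p / m_gun = 0.014 * 516 / 2 = 3.612 m/s

3.612 m/s


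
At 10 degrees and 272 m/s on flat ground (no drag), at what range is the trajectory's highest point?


R = v0^2*sin(2*theta)/g = 272^2*sin(2*10°)/9.81 = 2579.41 m
apex_dist = R/2 = 2579.41/2 = 1290 m

1290 m


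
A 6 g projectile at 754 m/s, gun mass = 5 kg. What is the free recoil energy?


v_r = m_p*v_p/m_gun = 0.006*754/5 = 0.9048 m/s, E_r = 0.5*m_gun*v_r^2 = 0.5*5*0.9048^2 = 2.047 J

2.047 J


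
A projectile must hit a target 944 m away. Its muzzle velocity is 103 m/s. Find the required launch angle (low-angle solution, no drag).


sin(2*theta) = R*g/v0^2 = 944*9.81/103^2 = 0.872904, theta = arcsin(0.872904)/2 = 30.4°

30.4 degrees


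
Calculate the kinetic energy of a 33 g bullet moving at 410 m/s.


E = 0.5*m*v^2 = 0.5*0.033*410^2 = 2774 J

2774 J


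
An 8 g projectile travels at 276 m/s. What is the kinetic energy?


E = 0.5*m*v^2 = 0.5*0.008*276^2 = 304.7 J

304.7 J


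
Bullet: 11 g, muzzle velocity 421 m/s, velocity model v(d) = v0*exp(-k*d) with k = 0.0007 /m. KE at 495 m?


v = v0*exp(-k*d) = 421*exp(-0.0007*495) = 297.714 m/s
E = 0.5*m*v^2 = 0.5*0.011*297.714^2 = 487.5 J

487.5 J


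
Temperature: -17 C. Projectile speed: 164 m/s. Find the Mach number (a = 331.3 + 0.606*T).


a = 331.3 + 0.606*(-17) = 320.998 m/s
M = v/a = 164/320.998 = 0.5109

0.5109


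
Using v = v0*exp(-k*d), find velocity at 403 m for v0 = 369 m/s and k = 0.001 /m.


v = v0*exp(-k*d) = 369*exp(-0.001*403) = 246.6 m/s

246.6 m/s


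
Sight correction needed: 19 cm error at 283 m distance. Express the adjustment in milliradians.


1 mrad subtends 1 cm per 10 m of range, so adj = error_cm / (dist_m / 10) = 19 / (283/10) = 0.6714 mrad

0.6714 mrad


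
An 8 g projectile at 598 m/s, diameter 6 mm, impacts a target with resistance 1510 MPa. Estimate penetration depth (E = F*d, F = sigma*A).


A = pi*(d/2)^2 = pi*(6/2)^2 = 28.2743 mm^2
E = 0.5*m*v^2 = 0.5*0.008*598^2 = 1430.42 J
depth = E/(sigma*A) = 1430.42 J / (1510 MPa * 28.2743 mm^2) = 1430.42/(1510 * 28.2743) m = 0.0335037 m ≈ 33.5 mm

33.5 mm


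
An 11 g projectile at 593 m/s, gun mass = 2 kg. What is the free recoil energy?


v_r = m_p*v_p/m_gun = 0.011*593/2 = 3.2615 m/s, E_r = 0.5*m_gun*v_r^2 = 0.5*2*3.2615^2 = 10.64 J

10.64 J


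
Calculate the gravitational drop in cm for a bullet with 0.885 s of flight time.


drop = 0.5*g*t^2 = 0.5*9.81*0.885^2 = 3.84172 m ≈ 384.2 cm

384.2 cm


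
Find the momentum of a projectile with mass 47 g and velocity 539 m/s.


p = m*v = 0.047*539 = 25.33 kg·m/s

25.33 kg·m/s


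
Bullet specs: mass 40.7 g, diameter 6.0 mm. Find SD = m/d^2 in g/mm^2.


SD = m/d^2 = 40.7/6.0^2 = 1.131 g/mm^2

1.131 g/mm^2


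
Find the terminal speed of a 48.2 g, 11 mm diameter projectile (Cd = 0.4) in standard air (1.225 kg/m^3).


A = pi*(d/2)^2 = pi*(11/2000)^2 = 9.50332e-05 m^2
vt = sqrt(2mg/(Cd*rho*A)) = sqrt(2*0.0482*9.81/(0.4 * 1.225 * 9.50332e-05)) = 142.5 m/s

142.5 m/s


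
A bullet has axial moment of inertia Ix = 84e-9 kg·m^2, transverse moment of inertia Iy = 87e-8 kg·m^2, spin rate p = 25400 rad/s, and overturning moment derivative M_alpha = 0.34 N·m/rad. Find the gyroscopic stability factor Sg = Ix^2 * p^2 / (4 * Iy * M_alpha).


Sg = Ix^2 * p^2 / (4 * Iy * M_alpha) = (84e-9)^2 * 25400^2 / (4 * 87e-8 * 0.34) = 3.847

3.847


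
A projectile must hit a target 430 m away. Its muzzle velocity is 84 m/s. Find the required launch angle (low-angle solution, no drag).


sin(2*theta) = R*g/v0^2 = 430*9.81/84^2 = 0.597832, theta = arcsin(0.597832)/2 = 18.36°

18.36 degrees


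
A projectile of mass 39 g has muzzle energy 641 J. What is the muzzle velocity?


v = sqrt(2*E/m) = sqrt(2*641/0.039) = 181.3 m/s

181.3 m/s


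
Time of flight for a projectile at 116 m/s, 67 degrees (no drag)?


T = 2*v0*sin(theta)/g = 2*116*sin(67°)/9.81 = 21.77 s

21.77 s


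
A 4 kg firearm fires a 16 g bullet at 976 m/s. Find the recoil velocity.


v_recoil = m_p * v_p / m_gun = 0.016 * 976 / 4 = 3.904 m/s

3.904 m/s


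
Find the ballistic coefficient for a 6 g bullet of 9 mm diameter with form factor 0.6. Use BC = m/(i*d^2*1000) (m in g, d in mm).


BC = m/(i*d^2*1000) = 6/(0.6 * 9^2 * 1000) = 0.0001235

0.0001235


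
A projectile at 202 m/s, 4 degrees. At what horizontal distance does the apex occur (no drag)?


R = v0^2*sin(2*theta)/g = 202^2*sin(2*4°)/9.81 = 578.881 m
apex_dist = R/2 = 578.881/2 = 289.4 m

289.4 m


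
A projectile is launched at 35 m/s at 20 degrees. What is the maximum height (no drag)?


H = (v0*sin(theta))^2 / (2g) = (35*sin(20°))^2 / (2*9.81) = 7.304 m

7.304 m


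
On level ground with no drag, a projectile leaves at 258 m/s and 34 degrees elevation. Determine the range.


R = v0^2 * sin(2*theta) / g = 258^2 * sin(2*34°) / 9.81 = 6291 m

6291 m


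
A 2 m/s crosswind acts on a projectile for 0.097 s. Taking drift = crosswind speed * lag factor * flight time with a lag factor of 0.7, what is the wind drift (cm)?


drift = v_wind * lag * t = 2 * 0.7 * 0.097 = 0.1358 m ≈ 13.58 cm

13.58 cm


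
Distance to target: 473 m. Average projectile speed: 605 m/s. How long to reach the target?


t = d/v = 473/605 = 0.7818 s

0.7818 s


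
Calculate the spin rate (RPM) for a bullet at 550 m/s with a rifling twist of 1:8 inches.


twist_m = 8*0.0254 = 0.2032 m
spin = v/twist = 550/0.2032 = 2706.693 rev/s
RPM = spin*60 = 2706.693*60 ≈ 162402 RPM

162402 RPM


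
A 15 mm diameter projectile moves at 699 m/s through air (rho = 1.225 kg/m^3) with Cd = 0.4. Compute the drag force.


A = pi*(d/2)^2 = pi*(15/2000)^2 = 1.76715e-04 m^2
Fd = 0.5*Cd*rho*A*v^2 = 0.5*0.4*1.225*1.76715e-04*699^2 = 21.15 N

21.15 N


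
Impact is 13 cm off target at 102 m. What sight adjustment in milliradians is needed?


1 mrad subtends 1 cm per 10 m of range, so adj = error_cm / (dist_m / 10) = 13 / (102/10) = 1.275 mrad

1.275 mrad


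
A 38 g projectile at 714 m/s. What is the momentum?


p = m*v = 0.038*714 = 27.13 kg·m/s

27.13 kg·m/s


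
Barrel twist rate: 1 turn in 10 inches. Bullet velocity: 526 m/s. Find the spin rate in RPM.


twist_m = 10*0.0254 = 0.254 m
spin = v/twist = 526/0.254 = 2070.866 rev/s
RPM = spin*60 = 2070.866*60 ≈ 124252 RPM

124252 RPM


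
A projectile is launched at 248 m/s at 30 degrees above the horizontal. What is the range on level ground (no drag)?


R = v0^2 * sin(2*theta) / g = 248^2 * sin(2*30°) / 9.81 = 5430 m

5430 m


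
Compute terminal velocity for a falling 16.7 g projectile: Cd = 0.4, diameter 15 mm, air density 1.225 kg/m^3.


A = pi*(d/2)^2 = pi*(15/2000)^2 = 1.76715e-04 m^2
vt = sqrt(2mg/(Cd*rho*A)) = sqrt(2*0.0167*9.81/(0.4 * 1.225 * 1.76715e-04)) = 61.51 m/s

61.51 m/s


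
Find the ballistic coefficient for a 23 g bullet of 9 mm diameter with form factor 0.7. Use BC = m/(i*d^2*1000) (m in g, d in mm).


BC = m/(i*d^2*1000) = 23/(0.7 * 9^2 * 1000) = 0.0004056

0.0004056


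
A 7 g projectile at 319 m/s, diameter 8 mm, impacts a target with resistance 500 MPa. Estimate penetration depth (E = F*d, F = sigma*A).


A = pi*(d/2)^2 = pi*(8/2)^2 = 50.2655 mm^2
E = 0.5*m*v^2 = 0.5*0.007*319^2 = 356.163 J
depth = E/(sigma*A) = 356.163 J / (500 MPa * 50.2655 mm^2) = 356.163/(500 * 50.2655) m = 0.0141713 m ≈ 14.17 mm

14.17 mm


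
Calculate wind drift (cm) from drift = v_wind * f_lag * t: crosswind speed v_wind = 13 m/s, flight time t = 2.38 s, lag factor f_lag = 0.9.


drift = v_wind * lag * t = 13 * 0.9 * 2.38 = 27.846 m ≈ 2785 cm

2785 cm


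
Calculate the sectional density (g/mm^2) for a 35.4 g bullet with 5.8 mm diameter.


SD = m/d^2 = 35.4/5.8^2 = 1.052 g/mm^2

1.052 g/mm^2


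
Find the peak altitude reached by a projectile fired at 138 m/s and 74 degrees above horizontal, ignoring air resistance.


H = (v0*sin(theta))^2 / (2g) = (138*sin(74°))^2 / (2*9.81) = 896.9 m

896.9 m


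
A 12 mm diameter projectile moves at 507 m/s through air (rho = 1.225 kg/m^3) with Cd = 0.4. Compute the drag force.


A = pi*(d/2)^2 = pi*(12/2000)^2 = 1.13097e-04 m^2
Fd = 0.5*Cd*rho*A*v^2 = 0.5*0.4*1.225*1.13097e-04*507^2 = 7.123 N

7.123 N


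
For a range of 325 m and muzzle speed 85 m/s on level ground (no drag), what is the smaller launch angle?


sin(2*theta) = R*g/v0^2 = 325*9.81/85^2 = 0.44128, theta = arcsin(0.44128)/2 = 13.09°

13.09 degrees


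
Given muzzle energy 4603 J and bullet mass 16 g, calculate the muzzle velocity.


v = sqrt(2*E/m) = sqrt(2*4603/0.016) = 758.5 m/s

758.5 m/s


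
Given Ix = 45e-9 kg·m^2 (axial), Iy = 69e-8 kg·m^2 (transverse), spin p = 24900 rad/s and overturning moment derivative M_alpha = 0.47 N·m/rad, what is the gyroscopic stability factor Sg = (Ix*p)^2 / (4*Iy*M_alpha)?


Sg = Ix^2 * p^2 / (4 * Iy * M_alpha) = (45e-9)^2 * 24900^2 / (4 * 69e-8 * 0.47) = 0.9679

0.9679


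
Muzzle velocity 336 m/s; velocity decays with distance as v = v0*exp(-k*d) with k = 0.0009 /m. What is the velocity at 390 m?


v = v0*exp(-k*d) = 336*exp(-0.0009*390) = 236.5 m/s

236.5 m/s


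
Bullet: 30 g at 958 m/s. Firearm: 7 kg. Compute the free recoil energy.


v_r = m_p*v_p/m_gun = 0.03*958/7 = 4.10571 m/s, E_r = 0.5*m_gun*v_r^2 = 0.5*7*4.10571^2 = 59 J

59 J


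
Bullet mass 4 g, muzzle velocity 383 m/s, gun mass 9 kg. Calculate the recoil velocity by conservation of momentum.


v_recoil = m_p * v_p / m_gun = 0.004 * 383 / 9 = 0.1702 m/s

0.1702 m/s


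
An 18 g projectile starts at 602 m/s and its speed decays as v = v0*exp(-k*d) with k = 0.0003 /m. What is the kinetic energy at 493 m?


v = v0*exp(-k*d) = 602*exp(-0.0003*493) = 519.235 m/s
E = 0.5*m*v^2 = 0.5*0.018*519.235^2 = 2426 J

2426 J


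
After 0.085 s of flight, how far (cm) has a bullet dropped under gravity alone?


drop = 0.5*g*t^2 = 0.5*9.81*0.085^2 = 0.0354386 m ≈ 3.544 cm

3.544 cm


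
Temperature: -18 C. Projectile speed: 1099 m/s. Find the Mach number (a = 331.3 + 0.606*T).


a = 331.3 + 0.606*(-18) = 320.392 m/s
M = v/a = 1099/320.392 = 3.43

3.43


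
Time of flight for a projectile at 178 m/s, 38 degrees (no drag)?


T = 2*v0*sin(theta)/g = 2*178*sin(38°)/9.81 = 22.34 s

22.34 s


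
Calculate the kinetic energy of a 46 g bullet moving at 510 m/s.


E = 0.5*m*v^2 = 0.5*0.046*510^2 = 5982 J

5982 J


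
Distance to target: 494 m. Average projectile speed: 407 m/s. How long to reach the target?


t = d/v = 494/407 = 1.214 s

1.214 s


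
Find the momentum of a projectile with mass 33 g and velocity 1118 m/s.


p = m*v = 0.033*1118 = 36.89 kg·m/s

36.89 kg·m/s


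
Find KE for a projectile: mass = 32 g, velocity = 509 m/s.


E = 0.5*m*v^2 = 0.5*0.032*509^2 = 4145 J

4145 J


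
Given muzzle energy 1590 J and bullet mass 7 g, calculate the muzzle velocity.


v = sqrt(2*E/m) = sqrt(2*1590/0.007) = 674 m/s

674 m/s


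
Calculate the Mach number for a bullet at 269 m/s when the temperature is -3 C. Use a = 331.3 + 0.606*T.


a = 331.3 + 0.606*(-3) = 329.482 m/s
M = v/a = 269/329.482 = 0.8164

0.8164


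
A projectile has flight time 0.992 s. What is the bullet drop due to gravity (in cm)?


drop = 0.5*g*t^2 = 0.5*9.81*0.992^2 = 4.82683 m ≈ 482.7 cm

482.7 cm


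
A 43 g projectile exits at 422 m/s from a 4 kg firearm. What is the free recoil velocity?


v_recoil = m_p * v_p / m_gun = 0.043 * 422 / 4 = 4.536 m/s

4.536 m/s


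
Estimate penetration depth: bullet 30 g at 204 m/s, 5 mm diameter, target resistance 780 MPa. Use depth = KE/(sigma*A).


A = pi*(d/2)^2 = pi*(5/2)^2 = 19.635 mm^2
E = 0.5*m*v^2 = 0.5*0.03*204^2 = 624.24 J
depth = E/(sigma*A) = 624.24 J / (780 MPa * 19.635 mm^2) = 624.24/(780 * 19.635) m = 0.0407593 m ≈ 40.76 mm

40.76 mm


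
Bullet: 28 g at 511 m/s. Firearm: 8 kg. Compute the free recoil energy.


v_r = m_p*v_p/m_gun = 0.028*511/8 = 1.7885 m/s, E_r = 0.5*m_gun*v_r^2 = 0.5*8*1.7885^2 = 12.79 J

12.79 J


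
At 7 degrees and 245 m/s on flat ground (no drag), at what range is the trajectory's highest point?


R = v0^2*sin(2*theta)/g = 245^2*sin(2*7°)/9.81 = 1480.26 m
apex_dist = R/2 = 1480.26/2 = 740.1 m

740.1 m


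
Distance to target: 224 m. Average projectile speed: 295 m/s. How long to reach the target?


t = d/v = 224/295 = 0.7593 s

0.7593 s


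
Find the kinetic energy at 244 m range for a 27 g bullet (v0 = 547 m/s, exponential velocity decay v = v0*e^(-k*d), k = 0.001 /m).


v = v0*exp(-k*d) = 547*exp(-0.001*244) = 428.568 m/s
E = 0.5*m*v^2 = 0.5*0.027*428.568^2 = 2480 J

2480 J


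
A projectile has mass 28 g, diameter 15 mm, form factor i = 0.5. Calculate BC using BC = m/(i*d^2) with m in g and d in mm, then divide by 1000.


BC = m/(i*d^2*1000) = 28/(0.5 * 15^2 * 1000) = 0.0002489

0.0002489


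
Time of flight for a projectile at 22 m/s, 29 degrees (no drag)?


T = 2*v0*sin(theta)/g = 2*22*sin(29°)/9.81 = 2.174 s

2.174 s


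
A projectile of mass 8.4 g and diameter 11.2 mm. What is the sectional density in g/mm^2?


SD = m/d^2 = 8.4/11.2^2 = 0.06696 g/mm^2

0.06696 g/mm^2


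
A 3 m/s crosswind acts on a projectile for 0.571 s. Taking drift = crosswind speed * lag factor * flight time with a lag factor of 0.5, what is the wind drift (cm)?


drift = v_wind * lag * t = 3 * 0.5 * 0.571 = 0.8565 m ≈ 85.65 cm

85.65 cm


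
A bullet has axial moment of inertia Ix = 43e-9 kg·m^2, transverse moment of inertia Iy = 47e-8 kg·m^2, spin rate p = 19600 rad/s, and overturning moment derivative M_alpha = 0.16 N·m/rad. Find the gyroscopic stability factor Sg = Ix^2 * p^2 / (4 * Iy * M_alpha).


Sg = Ix^2 * p^2 / (4 * Iy * M_alpha) = (43e-9)^2 * 19600^2 / (4 * 47e-8 * 0.16) = 2.361

2.361


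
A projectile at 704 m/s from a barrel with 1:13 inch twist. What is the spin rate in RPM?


twist_m = 13*0.0254 = 0.3302 m
spin = v/twist = 704/0.3302 = 2132.041 rev/s
RPM = spin*60 = 2132.041*60 ≈ 127922 RPM

127922 RPM


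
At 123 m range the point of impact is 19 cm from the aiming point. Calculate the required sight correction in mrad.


1 mrad subtends 1 cm per 10 m of range, so adj = error_cm / (dist_m / 10) = 19 / (123/10) = 1.545 mrad

1.545 mrad


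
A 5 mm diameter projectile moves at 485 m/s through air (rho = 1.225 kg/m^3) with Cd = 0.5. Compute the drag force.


A = pi*(d/2)^2 = pi*(5/2000)^2 = 1.96350e-05 m^2
Fd = 0.5*Cd*rho*A*v^2 = 0.5*0.5*1.225*1.96350e-05*485^2 = 1.414 N

1.414 N


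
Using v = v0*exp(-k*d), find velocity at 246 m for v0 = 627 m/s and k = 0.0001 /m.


v = v0*exp(-k*d) = 627*exp(-0.0001*246) = 611.8 m/s

611.8 m/s


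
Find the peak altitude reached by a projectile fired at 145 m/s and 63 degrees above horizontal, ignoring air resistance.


H = (v0*sin(theta))^2 / (2g) = (145*sin(63°))^2 / (2*9.81) = 850.7 m

850.7 m


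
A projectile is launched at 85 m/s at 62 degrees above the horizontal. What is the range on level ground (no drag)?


R = v0^2 * sin(2*theta) / g = 85^2 * sin(2*62°) / 9.81 = 610.6 m

610.6 m


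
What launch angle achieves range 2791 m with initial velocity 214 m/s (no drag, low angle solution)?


sin(2*theta) = R*g/v0^2 = 2791*9.81/214^2 = 0.597862, theta = arcsin(0.597862)/2 = 18.36°

18.36 degrees


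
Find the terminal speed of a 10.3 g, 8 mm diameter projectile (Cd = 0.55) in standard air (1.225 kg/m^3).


A = pi*(d/2)^2 = pi*(8/2000)^2 = 5.02655e-05 m^2
vt = sqrt(2mg/(Cd*rho*A)) = sqrt(2*0.0103*9.81/(0.55 * 1.225 * 5.02655e-05)) = 77.25 m/s

77.25 m/s


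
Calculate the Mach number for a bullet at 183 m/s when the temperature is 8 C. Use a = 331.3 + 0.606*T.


a = 331.3 + 0.606*(8) = 336.148 m/s
M = v/a = 183/336.148 = 0.5444

0.5444


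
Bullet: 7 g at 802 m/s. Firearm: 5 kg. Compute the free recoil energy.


v_r = m_p*v_p/m_gun = 0.007*802/5 = 1.1228 m/s, E_r = 0.5*m_gun*v_r^2 = 0.5*5*1.1228^2 = 3.152 J

3.152 J


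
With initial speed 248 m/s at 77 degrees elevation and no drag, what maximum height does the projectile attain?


H = (v0*sin(theta))^2 / (2g) = (248*sin(77°))^2 / (2*9.81) = 2976 m

2976 m


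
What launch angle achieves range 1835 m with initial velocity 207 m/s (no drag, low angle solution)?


sin(2*theta) = R*g/v0^2 = 1835*9.81/207^2 = 0.420111, theta = arcsin(0.420111)/2 = 12.42°

12.42 degrees


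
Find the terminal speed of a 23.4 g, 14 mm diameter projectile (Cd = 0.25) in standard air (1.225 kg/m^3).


A = pi*(d/2)^2 = pi*(14/2000)^2 = 1.53938e-04 m^2
vt = sqrt(2mg/(Cd*rho*A)) = sqrt(2*0.0234*9.81/(0.25 * 1.225 * 1.53938e-04)) = 98.68 m/s

98.68 m/s


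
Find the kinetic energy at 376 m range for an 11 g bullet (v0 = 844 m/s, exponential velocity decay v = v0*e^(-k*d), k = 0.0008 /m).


v = v0*exp(-k*d) = 844*exp(-0.0008*376) = 624.751 m/s
E = 0.5*m*v^2 = 0.5*0.011*624.751^2 = 2147 J

2147 J


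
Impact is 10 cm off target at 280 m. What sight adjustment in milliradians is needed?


1 mrad subtends 1 cm per 10 m of range, so adj = error_cm / (dist_m / 10) = 10 / (280/10) = 0.3571 mrad

0.3571 mrad


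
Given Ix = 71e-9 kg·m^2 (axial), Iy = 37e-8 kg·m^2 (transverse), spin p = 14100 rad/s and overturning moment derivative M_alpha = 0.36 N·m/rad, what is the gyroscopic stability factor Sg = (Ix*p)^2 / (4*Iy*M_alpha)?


Sg = Ix^2 * p^2 / (4 * Iy * M_alpha) = (71e-9)^2 * 14100^2 / (4 * 37e-8 * 0.36) = 1.881

1.881


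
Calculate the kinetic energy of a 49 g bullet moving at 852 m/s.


E = 0.5*m*v^2 = 0.5*0.049*852^2 = 17785 J

17785 J


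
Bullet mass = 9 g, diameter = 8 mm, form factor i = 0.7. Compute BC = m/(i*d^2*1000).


BC = m/(i*d^2*1000) = 9/(0.7 * 8^2 * 1000) = 0.0002009

0.0002009


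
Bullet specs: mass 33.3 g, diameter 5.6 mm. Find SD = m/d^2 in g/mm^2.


SD = m/d^2 = 33.3/5.6^2 = 1.062 g/mm^2

1.062 g/mm^2


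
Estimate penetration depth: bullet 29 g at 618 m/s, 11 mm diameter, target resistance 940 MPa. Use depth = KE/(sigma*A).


A = pi*(d/2)^2 = pi*(11/2)^2 = 95.0332 mm^2
E = 0.5*m*v^2 = 0.5*0.029*618^2 = 5537.9 J
depth = E/(sigma*A) = 5537.9 J / (940 MPa * 95.0332 mm^2) = 5537.9/(940 * 95.0332) m = 0.0619929 m ≈ 61.99 mm

61.99 mm


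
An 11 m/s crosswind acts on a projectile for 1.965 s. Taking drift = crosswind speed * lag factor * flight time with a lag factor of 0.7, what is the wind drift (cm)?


drift = v_wind * lag * t = 11 * 0.7 * 1.965 = 15.1305 m ≈ 1513 cm

1513 cm


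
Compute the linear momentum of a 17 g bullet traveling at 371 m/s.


p = m*v = 0.017*371 = 6.307 kg·m/s

6.307 kg·m/s


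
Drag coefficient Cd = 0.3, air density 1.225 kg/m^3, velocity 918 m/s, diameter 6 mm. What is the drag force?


A = pi*(d/2)^2 = pi*(6/2000)^2 = 2.82743e-05 m^2
Fd = 0.5*Cd*rho*A*v^2 = 0.5*0.3*1.225*2.82743e-05*918^2 = 4.378 N

4.378 N


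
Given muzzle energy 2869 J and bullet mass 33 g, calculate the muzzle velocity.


v = sqrt(2*E/m) = sqrt(2*2869/0.033) = 417 m/s

417 m/s


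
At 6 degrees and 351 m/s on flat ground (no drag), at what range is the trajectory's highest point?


R = v0^2*sin(2*theta)/g = 351^2*sin(2*6°)/9.81 = 2611.1 m
apex_dist = R/2 = 2611.1/2 = 1306 m

1306 m


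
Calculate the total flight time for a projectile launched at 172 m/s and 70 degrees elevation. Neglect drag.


T = 2*v0*sin(theta)/g = 2*172*sin(70°)/9.81 = 32.95 s

32.95 s


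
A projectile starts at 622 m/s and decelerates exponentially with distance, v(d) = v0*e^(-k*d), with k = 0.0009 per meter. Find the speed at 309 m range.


v = v0*exp(-k*d) = 622*exp(-0.0009*309) = 471 m/s

471 m/s
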